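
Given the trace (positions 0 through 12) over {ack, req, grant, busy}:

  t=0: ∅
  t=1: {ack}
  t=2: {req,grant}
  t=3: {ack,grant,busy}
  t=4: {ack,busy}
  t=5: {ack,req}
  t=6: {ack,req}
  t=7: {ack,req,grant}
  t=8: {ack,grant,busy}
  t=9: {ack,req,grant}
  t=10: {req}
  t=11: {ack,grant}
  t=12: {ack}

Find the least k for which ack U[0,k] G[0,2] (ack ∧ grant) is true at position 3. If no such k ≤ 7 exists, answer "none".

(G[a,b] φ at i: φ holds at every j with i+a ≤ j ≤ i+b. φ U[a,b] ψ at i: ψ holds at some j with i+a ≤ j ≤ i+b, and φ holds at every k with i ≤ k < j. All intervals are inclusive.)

4

Need earliest j ≥ 3 with G[0,2] (ack ∧ grant), and ack at every k in [3,j-1].
  j=3: rhs fails.
  j=4: rhs fails.
  j=5: rhs fails.
  j=6: rhs fails.
  j=7: rhs holds; lhs holds on [3,6]. k = 4.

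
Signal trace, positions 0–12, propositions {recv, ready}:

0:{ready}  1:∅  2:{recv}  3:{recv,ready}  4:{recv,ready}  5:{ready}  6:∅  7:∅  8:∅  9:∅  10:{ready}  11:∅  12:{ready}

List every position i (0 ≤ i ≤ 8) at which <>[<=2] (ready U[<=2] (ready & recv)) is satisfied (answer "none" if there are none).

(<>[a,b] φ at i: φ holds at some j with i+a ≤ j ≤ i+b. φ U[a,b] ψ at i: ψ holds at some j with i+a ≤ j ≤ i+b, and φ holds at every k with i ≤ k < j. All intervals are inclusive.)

1, 2, 3, 4

Evaluate at each i in [0,8]:
  i=0: ✗ (none in [0,2])
  i=1: ✓ (witness j=3)
  i=2: ✓ (witness j=3)
  i=3: ✓ (witness j=3)
  i=4: ✓ (witness j=4)
  i=5: ✗ (none in [5,7])
  i=6: ✗ (none in [6,8])
  i=7: ✗ (none in [7,9])
  i=8: ✗ (none in [8,10])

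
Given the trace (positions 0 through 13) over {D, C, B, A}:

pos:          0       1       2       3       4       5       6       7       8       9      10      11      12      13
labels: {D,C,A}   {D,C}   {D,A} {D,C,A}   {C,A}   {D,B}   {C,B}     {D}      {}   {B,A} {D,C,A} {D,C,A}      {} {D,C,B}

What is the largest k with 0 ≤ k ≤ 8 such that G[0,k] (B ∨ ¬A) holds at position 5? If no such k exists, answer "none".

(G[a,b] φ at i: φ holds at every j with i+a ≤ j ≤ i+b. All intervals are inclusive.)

4

(B ∨ ¬A) must hold from j=5 onward; find where it first fails.
  j=5: holds
  j=6: holds
  j=7: holds
  j=8: holds
  j=9: holds
  j=10: fails
Holds on [5,9], so largest k = 4.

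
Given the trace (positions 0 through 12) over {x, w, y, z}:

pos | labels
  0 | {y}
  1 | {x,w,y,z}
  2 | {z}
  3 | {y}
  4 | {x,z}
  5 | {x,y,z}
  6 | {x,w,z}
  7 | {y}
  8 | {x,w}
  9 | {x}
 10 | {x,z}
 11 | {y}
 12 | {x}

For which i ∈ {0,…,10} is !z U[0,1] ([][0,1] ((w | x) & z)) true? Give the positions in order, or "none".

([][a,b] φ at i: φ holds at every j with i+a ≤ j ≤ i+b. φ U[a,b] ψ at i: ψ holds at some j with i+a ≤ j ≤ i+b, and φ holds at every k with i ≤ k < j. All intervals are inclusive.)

3, 4, 5

Evaluate at each i in [0,10]:
  i=0: ✗ (no rhs in [0,1])
  i=1: ✗ (no rhs in [1,2])
  i=2: ✗ (no rhs in [2,3])
  i=3: ✓ (rhs at j=4; lhs holds on [3,3])
  i=4: ✓ (rhs at j=4)
  i=5: ✓ (rhs at j=5)
  i=6: ✗ (no rhs in [6,7])
  i=7: ✗ (no rhs in [7,8])
  i=8: ✗ (no rhs in [8,9])
  i=9: ✗ (no rhs in [9,10])
  i=10: ✗ (no rhs in [10,11])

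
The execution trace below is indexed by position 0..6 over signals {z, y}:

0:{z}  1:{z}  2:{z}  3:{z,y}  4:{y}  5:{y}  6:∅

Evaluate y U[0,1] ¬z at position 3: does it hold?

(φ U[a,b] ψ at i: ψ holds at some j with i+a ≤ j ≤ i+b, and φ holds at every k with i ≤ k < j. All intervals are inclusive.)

Yes

Need some j in [3,4] with ¬z, and y at every k in [3,j-1].
  j=3: ¬z false.
  j=4: ¬z holds; y holds at every k in [3,3] → satisfied.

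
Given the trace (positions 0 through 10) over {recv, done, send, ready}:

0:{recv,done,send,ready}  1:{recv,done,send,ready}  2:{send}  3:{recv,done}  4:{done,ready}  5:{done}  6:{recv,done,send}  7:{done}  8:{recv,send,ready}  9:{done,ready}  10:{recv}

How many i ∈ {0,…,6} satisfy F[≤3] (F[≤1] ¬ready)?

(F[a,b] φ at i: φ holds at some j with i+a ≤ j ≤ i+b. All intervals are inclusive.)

7

Evaluate at each i in [0,6]:
  i=0: ✓ (witness j=1)
  i=1: ✓ (witness j=1)
  i=2: ✓ (witness j=2)
  i=3: ✓ (witness j=3)
  i=4: ✓ (witness j=4)
  i=5: ✓ (witness j=5)
  i=6: ✓ (witness j=6)
Positions where it holds: {0, 1, 2, 3, 4, 5, 6} → 7.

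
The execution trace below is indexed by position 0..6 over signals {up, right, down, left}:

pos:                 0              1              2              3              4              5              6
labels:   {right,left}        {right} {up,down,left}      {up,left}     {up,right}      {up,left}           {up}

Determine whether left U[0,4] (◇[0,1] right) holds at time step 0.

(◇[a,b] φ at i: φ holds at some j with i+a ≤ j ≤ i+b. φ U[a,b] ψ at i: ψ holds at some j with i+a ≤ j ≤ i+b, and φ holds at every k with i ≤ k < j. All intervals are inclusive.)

Need some j in [0,4] with ◇[0,1] right, and left at every k in [0,j-1].
  j=0: ◇[0,1] right holds; no prefix to check → satisfied.

Yes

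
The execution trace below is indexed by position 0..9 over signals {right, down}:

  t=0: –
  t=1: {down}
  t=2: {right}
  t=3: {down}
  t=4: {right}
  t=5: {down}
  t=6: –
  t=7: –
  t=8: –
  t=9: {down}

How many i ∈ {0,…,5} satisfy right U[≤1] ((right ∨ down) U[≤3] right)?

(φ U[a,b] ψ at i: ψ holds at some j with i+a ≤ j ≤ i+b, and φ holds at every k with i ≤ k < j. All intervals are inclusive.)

Evaluate at each i in [0,5]:
  i=0: ✗ (lhs fails at k=0 before rhs at j=1)
  i=1: ✓ (rhs at j=1)
  i=2: ✓ (rhs at j=2)
  i=3: ✓ (rhs at j=3)
  i=4: ✓ (rhs at j=4)
  i=5: ✗ (no rhs in [5,6])
Positions where it holds: {1, 2, 3, 4} → 4.

4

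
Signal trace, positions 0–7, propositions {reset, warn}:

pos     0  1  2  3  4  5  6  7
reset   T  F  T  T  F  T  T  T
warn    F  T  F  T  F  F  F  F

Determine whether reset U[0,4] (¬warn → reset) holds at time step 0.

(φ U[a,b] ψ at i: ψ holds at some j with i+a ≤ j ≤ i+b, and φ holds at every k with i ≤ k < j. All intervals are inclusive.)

Need some j in [0,4] with (¬warn → reset), and reset at every k in [0,j-1].
  j=0: (¬warn → reset) holds; no prefix to check → satisfied.

True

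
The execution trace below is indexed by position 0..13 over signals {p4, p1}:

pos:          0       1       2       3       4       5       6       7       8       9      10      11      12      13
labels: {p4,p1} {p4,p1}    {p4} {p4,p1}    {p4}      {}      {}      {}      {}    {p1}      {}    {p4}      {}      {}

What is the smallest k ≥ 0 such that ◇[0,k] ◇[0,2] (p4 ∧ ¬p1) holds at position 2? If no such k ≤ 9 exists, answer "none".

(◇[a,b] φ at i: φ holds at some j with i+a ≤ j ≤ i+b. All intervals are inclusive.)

0

Scan j = 2,3,… for ◇[0,2] (p4 ∧ ¬p1):
  j=2: holds
First hit at j=2, so smallest k = 2-2 = 0.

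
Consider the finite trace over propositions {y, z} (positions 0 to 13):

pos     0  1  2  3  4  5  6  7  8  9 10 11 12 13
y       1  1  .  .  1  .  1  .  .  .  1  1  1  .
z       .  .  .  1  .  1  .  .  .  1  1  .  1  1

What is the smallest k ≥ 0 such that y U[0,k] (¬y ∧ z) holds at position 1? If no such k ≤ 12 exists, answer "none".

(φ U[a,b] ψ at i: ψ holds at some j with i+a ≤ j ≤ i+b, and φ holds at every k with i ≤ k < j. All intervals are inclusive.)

none

Need earliest j ≥ 1 with (¬y ∧ z), and y at every k in [1,j-1].
  j=1: rhs fails.
  j=2: rhs fails.
  j=3: rhs holds but lhs fails at k=2.
  j=4: rhs fails.
  j=5: rhs holds but lhs fails at k=2.
  j=6: rhs fails.
  j=7: rhs fails.
  j=8: rhs fails.
  j=9: rhs holds but lhs fails at k=2.
  j=10: rhs fails.
  j=11: rhs fails.
  j=12: rhs fails.
  j=13: rhs holds but lhs fails at k=2.
No witness within the range → none.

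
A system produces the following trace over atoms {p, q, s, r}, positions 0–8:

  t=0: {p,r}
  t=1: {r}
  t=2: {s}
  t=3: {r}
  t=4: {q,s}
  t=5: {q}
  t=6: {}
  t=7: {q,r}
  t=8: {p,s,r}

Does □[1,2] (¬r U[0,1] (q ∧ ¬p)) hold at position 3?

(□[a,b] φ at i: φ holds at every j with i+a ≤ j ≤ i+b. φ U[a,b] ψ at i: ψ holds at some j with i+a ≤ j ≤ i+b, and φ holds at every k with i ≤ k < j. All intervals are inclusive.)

Check (¬r U[0,1] (q ∧ ¬p)) at every j in [4,5]:
  j=4: holds
  j=5: holds
All positions satisfy it → formula holds.

Yes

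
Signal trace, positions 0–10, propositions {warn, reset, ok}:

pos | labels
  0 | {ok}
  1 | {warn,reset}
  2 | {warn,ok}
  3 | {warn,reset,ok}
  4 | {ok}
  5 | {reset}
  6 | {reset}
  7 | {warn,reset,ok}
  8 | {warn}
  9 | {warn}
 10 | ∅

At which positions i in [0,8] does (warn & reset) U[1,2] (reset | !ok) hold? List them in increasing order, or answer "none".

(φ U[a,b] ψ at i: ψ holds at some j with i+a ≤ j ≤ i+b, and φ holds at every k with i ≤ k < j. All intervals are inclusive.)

7

Evaluate at each i in [0,8]:
  i=0: ✗ (lhs fails at k=0 before rhs at j=1)
  i=1: ✗ (lhs fails at k=2 before rhs at j=3)
  i=2: ✗ (lhs fails at k=2 before rhs at j=3)
  i=3: ✗ (lhs fails at k=4 before rhs at j=5)
  i=4: ✗ (lhs fails at k=4 before rhs at j=5)
  i=5: ✗ (lhs fails at k=5 before rhs at j=6)
  i=6: ✗ (lhs fails at k=6 before rhs at j=7)
  i=7: ✓ (rhs at j=8; lhs holds on [7,7])
  i=8: ✗ (lhs fails at k=8 before rhs at j=9)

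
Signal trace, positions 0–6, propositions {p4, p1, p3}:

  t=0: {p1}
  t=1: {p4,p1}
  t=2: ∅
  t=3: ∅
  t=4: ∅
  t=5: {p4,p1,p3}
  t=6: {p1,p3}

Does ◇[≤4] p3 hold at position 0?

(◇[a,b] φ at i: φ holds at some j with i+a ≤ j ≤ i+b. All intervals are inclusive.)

Check p3 at each j in [0,4]:
  j=0: false
  j=1: false
  j=2: false
  j=3: false
  j=4: false
No position in the window satisfies it → formula fails.

False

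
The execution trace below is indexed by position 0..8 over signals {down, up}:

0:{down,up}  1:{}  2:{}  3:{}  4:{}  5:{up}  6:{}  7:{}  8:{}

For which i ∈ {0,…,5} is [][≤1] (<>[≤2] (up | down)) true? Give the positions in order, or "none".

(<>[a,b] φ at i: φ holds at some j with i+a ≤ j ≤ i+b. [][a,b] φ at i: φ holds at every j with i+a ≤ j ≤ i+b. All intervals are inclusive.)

3, 4

Evaluate at each i in [0,5]:
  i=0: ✗ (fails at j=1)
  i=1: ✗ (fails at j=1)
  i=2: ✗ (fails at j=2)
  i=3: ✓ (all of [3,4])
  i=4: ✓ (all of [4,5])
  i=5: ✗ (fails at j=6)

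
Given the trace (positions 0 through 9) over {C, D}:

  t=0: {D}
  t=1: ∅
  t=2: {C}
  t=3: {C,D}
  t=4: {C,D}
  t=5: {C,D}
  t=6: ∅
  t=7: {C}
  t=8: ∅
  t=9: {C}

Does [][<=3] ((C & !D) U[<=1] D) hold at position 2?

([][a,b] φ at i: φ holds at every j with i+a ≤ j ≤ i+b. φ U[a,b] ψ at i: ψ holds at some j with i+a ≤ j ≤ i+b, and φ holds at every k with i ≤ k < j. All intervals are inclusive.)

Check ((C & !D) U[<=1] D) at every j in [2,5]:
  j=2: holds
  j=3: holds
  j=4: holds
  j=5: holds
All positions satisfy it → formula holds.

Yes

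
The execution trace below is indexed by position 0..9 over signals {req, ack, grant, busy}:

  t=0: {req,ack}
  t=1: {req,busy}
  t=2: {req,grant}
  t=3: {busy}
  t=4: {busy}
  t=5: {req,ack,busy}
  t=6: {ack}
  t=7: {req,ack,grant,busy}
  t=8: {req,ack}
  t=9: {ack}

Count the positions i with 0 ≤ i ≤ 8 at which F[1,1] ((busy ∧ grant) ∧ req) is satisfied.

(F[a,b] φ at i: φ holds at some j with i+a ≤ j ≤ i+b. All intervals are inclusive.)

1

Evaluate at each i in [0,8]:
  i=0: ✗ (none in [1,1])
  i=1: ✗ (none in [2,2])
  i=2: ✗ (none in [3,3])
  i=3: ✗ (none in [4,4])
  i=4: ✗ (none in [5,5])
  i=5: ✗ (none in [6,6])
  i=6: ✓ (witness j=7)
  i=7: ✗ (none in [8,8])
  i=8: ✗ (none in [9,9])
Positions where it holds: {6} → 1.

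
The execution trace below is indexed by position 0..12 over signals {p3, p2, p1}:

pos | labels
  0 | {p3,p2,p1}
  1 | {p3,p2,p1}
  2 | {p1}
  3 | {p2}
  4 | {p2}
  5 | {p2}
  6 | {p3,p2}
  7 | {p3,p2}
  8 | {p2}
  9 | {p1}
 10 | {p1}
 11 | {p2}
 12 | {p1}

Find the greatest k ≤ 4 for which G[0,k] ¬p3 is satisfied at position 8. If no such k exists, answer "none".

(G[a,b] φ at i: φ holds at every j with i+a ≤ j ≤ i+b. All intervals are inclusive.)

¬p3 must hold from j=8 onward; find where it first fails.
  j=8: holds
  j=9: holds
  j=10: holds
  j=11: holds
  j=12: holds
Holds through j=12; largest k = 4.

4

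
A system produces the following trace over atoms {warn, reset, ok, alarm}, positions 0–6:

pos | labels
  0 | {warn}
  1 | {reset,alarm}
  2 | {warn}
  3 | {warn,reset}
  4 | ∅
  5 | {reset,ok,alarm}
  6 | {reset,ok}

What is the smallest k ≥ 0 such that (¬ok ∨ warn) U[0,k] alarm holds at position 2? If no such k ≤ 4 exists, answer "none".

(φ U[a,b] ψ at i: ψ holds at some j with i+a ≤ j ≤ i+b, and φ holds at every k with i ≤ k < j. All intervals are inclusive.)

3

Need earliest j ≥ 2 with alarm, and (¬ok ∨ warn) at every k in [2,j-1].
  j=2: rhs fails.
  j=3: rhs fails.
  j=4: rhs fails.
  j=5: rhs holds; lhs holds on [2,4]. k = 3.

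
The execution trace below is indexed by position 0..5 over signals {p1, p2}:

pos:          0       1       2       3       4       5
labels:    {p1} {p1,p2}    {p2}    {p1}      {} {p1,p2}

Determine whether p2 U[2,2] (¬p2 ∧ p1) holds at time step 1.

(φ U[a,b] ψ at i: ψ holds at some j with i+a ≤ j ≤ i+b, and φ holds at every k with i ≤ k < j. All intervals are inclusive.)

Holds

Need some j in [3,3] with (¬p2 ∧ p1), and p2 at every k in [1,j-1].
  j=3: (¬p2 ∧ p1) holds; p2 holds at every k in [1,2] → satisfied.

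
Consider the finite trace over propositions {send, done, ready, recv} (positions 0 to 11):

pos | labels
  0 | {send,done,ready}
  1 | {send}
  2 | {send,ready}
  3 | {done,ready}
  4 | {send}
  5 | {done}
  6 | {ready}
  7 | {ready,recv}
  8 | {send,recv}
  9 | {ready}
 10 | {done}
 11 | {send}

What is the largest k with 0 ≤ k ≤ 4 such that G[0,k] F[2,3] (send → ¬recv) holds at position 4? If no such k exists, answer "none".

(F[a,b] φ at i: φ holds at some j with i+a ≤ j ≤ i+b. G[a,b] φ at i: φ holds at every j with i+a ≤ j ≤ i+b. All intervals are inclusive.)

F[2,3] (send → ¬recv) must hold from j=4 onward; find where it first fails.
  j=4: holds
  j=5: holds
  j=6: holds
  j=7: holds
  j=8: holds
Holds through j=8; largest k = 4.

4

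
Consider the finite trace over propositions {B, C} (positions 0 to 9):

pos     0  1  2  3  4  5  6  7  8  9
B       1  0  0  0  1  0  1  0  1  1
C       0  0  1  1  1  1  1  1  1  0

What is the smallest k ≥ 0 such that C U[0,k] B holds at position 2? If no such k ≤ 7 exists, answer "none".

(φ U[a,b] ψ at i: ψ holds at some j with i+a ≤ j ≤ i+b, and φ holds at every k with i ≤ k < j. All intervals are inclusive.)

2

Need earliest j ≥ 2 with B, and C at every k in [2,j-1].
  j=2: rhs fails.
  j=3: rhs fails.
  j=4: rhs holds; lhs holds on [2,3]. k = 2.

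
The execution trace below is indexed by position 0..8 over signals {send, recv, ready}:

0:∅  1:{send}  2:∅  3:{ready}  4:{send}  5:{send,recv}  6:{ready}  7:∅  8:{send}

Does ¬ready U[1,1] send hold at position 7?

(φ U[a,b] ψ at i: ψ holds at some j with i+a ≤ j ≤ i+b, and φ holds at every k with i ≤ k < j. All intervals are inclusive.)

Need some j in [8,8] with send, and ¬ready at every k in [7,j-1].
  j=8: send holds; ¬ready holds at every k in [7,7] → satisfied.

Yes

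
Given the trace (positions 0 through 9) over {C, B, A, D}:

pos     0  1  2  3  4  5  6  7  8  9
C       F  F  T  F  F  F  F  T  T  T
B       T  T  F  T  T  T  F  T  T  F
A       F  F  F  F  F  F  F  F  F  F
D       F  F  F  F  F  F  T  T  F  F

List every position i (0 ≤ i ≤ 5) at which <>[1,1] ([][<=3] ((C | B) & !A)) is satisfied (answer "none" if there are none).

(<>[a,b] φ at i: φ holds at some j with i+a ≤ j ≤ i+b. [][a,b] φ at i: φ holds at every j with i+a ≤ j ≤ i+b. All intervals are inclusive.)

Evaluate at each i in [0,5]:
  i=0: ✓ (witness j=1)
  i=1: ✓ (witness j=2)
  i=2: ✗ (none in [3,3])
  i=3: ✗ (none in [4,4])
  i=4: ✗ (none in [5,5])
  i=5: ✗ (none in [6,6])

0, 1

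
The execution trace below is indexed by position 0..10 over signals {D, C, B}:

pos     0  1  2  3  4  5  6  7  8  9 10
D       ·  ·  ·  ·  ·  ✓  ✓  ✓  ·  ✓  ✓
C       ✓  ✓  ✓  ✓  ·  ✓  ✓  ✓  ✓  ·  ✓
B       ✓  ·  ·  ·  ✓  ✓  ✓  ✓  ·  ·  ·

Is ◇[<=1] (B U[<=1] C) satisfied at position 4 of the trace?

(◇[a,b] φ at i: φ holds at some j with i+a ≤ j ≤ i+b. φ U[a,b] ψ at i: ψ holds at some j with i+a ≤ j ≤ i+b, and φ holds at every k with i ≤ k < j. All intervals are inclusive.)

Check (B U[<=1] C) at each j in [4,5]:
  j=4: holds
  j=5: holds
Found at j=4 → formula holds.

Yes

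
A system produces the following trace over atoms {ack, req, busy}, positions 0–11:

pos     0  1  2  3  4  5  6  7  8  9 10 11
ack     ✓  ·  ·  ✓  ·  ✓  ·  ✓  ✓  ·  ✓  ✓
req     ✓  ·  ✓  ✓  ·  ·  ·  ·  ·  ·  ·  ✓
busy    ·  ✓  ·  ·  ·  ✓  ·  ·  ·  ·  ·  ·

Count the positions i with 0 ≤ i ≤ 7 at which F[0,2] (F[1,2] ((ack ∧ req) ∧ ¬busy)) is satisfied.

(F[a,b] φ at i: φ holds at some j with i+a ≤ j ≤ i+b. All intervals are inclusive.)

Evaluate at each i in [0,7]:
  i=0: ✓ (witness j=1)
  i=1: ✓ (witness j=1)
  i=2: ✓ (witness j=2)
  i=3: ✗ (none in [3,5])
  i=4: ✗ (none in [4,6])
  i=5: ✗ (none in [5,7])
  i=6: ✗ (none in [6,8])
  i=7: ✓ (witness j=9)
Positions where it holds: {0, 1, 2, 7} → 4.

4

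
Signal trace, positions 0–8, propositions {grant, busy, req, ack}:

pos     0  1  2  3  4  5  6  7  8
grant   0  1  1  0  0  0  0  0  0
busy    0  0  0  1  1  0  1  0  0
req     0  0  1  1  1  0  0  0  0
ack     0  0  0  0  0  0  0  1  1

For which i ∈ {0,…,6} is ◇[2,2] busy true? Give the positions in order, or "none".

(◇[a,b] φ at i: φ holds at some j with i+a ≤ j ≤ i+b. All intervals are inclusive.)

Evaluate at each i in [0,6]:
  i=0: ✗ (none in [2,2])
  i=1: ✓ (witness j=3)
  i=2: ✓ (witness j=4)
  i=3: ✗ (none in [5,5])
  i=4: ✓ (witness j=6)
  i=5: ✗ (none in [7,7])
  i=6: ✗ (none in [8,8])

1, 2, 4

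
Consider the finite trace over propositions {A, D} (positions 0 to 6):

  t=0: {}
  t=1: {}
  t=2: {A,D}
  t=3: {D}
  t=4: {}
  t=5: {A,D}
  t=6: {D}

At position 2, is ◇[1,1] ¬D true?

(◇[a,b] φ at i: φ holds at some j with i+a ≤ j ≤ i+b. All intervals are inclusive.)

Check ¬D at each j in [3,3]:
  j=3: false
No position in the window satisfies it → formula fails.

Does not hold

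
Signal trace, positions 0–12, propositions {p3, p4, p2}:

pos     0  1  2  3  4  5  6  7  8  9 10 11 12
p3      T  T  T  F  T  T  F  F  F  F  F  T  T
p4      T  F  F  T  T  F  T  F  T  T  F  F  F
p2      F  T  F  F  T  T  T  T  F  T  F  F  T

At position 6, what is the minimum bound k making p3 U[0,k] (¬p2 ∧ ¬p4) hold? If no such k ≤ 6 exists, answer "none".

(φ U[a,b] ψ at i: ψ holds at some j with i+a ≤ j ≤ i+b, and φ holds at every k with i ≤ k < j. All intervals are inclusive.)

none

Need earliest j ≥ 6 with (¬p2 ∧ ¬p4), and p3 at every k in [6,j-1].
  j=6: rhs fails.
  j=7: rhs fails.
  j=8: rhs fails.
  j=9: rhs fails.
  j=10: rhs holds but lhs fails at k=6.
  j=11: rhs holds but lhs fails at k=6.
  j=12: rhs fails.
No witness within the range → none.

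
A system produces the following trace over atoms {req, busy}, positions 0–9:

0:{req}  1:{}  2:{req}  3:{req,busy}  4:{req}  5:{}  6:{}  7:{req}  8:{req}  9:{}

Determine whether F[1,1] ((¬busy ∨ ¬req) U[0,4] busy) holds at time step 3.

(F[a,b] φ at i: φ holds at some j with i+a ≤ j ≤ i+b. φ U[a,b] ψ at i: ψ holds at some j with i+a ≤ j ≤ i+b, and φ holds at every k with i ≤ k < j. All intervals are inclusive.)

Does not hold

Check ((¬busy ∨ ¬req) U[0,4] busy) at each j in [4,4]:
  j=4: fails
No position in the window satisfies it → formula fails.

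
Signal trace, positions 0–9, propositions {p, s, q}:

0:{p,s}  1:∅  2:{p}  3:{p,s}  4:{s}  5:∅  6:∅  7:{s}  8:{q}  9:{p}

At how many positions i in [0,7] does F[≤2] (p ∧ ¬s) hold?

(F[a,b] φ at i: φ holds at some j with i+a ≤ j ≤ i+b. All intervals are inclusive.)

Evaluate at each i in [0,7]:
  i=0: ✓ (witness j=2)
  i=1: ✓ (witness j=2)
  i=2: ✓ (witness j=2)
  i=3: ✗ (none in [3,5])
  i=4: ✗ (none in [4,6])
  i=5: ✗ (none in [5,7])
  i=6: ✗ (none in [6,8])
  i=7: ✓ (witness j=9)
Positions where it holds: {0, 1, 2, 7} → 4.

4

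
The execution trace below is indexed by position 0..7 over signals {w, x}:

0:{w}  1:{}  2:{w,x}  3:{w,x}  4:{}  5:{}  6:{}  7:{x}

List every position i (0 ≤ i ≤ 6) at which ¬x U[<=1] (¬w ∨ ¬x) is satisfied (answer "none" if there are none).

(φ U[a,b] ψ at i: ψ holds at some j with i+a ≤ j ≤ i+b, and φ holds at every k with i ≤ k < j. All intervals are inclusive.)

0, 1, 4, 5, 6

Evaluate at each i in [0,6]:
  i=0: ✓ (rhs at j=0)
  i=1: ✓ (rhs at j=1)
  i=2: ✗ (no rhs in [2,3])
  i=3: ✗ (lhs fails at k=3 before rhs at j=4)
  i=4: ✓ (rhs at j=4)
  i=5: ✓ (rhs at j=5)
  i=6: ✓ (rhs at j=6)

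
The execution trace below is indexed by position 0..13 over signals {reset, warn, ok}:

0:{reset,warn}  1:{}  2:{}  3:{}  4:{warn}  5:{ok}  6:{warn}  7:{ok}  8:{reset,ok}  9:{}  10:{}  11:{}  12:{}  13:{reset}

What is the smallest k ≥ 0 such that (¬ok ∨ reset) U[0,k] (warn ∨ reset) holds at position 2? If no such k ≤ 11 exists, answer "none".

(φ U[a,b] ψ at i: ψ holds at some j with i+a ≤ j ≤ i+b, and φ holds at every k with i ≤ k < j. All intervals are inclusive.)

2

Need earliest j ≥ 2 with (warn ∨ reset), and (¬ok ∨ reset) at every k in [2,j-1].
  j=2: rhs fails.
  j=3: rhs fails.
  j=4: rhs holds; lhs holds on [2,3]. k = 2.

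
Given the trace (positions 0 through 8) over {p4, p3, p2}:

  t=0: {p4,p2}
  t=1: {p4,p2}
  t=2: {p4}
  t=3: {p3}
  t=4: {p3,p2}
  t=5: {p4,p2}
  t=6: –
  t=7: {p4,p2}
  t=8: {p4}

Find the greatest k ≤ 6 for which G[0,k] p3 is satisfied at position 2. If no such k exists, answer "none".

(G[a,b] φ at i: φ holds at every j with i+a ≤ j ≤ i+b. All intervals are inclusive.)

p3 must hold from j=2 onward; find where it first fails.
  j=2: fails → no k works.

none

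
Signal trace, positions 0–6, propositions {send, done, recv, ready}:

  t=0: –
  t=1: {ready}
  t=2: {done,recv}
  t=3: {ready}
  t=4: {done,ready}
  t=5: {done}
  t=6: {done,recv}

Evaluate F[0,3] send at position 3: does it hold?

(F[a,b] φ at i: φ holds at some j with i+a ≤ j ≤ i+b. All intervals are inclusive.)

Check send at each j in [3,6]:
  j=3: false
  j=4: false
  j=5: false
  j=6: false
No position in the window satisfies it → formula fails.

Does not hold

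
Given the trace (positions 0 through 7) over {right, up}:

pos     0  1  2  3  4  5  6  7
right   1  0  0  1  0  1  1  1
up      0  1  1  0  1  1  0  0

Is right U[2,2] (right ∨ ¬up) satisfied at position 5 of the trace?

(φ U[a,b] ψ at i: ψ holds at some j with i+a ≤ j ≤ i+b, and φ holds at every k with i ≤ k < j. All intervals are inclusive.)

Need some j in [7,7] with (right ∨ ¬up), and right at every k in [5,j-1].
  j=7: (right ∨ ¬up) holds; right holds at every k in [5,6] → satisfied.

Holds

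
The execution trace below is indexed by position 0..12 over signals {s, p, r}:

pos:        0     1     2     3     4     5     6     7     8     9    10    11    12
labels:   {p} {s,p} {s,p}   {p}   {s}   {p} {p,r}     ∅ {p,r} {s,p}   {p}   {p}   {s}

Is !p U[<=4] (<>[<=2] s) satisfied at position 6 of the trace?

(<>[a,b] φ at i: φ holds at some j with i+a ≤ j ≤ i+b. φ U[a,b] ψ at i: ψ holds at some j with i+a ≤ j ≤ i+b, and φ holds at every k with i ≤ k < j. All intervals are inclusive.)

Need some j in [6,10] with <>[<=2] s, and !p at every k in [6,j-1].
  j=6: <>[<=2] s — fails (none in [6,8]).
  j=7: <>[<=2] s holds, but !p fails at k=6 → not this j.
  j=8: <>[<=2] s holds, but !p fails at k=6 → not this j.
  j=9: <>[<=2] s holds, but !p fails at k=6 → not this j.
  j=10: <>[<=2] s holds, but !p fails at k=6 → not this j.
No j in the window works → until fails.

No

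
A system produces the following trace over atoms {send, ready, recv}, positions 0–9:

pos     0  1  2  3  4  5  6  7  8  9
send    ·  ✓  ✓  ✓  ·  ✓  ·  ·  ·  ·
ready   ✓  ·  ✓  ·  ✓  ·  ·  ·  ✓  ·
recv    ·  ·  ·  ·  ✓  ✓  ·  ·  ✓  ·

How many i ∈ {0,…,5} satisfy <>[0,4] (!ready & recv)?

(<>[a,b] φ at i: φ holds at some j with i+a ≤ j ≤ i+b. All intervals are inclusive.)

5

Evaluate at each i in [0,5]:
  i=0: ✗ (none in [0,4])
  i=1: ✓ (witness j=5)
  i=2: ✓ (witness j=5)
  i=3: ✓ (witness j=5)
  i=4: ✓ (witness j=5)
  i=5: ✓ (witness j=5)
Positions where it holds: {1, 2, 3, 4, 5} → 5.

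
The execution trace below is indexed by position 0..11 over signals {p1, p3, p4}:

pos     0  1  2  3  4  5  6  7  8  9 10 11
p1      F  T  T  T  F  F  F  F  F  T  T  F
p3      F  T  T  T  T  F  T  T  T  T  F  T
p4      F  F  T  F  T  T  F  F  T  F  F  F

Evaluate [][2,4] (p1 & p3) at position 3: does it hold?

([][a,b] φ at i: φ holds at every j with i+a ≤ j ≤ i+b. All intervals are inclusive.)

Check (p1 & p3) at every j in [5,7]:
  j=5: false
  j=6: false
  j=7: false
Fails at j=5 → formula fails.

Does not hold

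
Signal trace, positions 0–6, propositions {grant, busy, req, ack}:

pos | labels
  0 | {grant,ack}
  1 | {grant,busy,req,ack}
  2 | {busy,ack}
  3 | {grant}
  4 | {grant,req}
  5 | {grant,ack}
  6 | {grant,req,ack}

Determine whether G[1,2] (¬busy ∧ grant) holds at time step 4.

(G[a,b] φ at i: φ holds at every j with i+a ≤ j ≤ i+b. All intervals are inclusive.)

Check (¬busy ∧ grant) at every j in [5,6]:
  j=5: true
  j=6: true
All positions satisfy it → formula holds.

True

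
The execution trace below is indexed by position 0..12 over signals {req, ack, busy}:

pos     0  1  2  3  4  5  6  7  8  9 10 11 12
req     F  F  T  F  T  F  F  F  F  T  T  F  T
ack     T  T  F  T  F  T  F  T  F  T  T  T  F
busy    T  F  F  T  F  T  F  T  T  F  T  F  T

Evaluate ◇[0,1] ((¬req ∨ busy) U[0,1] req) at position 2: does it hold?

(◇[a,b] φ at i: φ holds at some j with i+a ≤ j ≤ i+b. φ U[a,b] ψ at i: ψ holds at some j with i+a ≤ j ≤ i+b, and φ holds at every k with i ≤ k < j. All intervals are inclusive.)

Yes

Check ((¬req ∨ busy) U[0,1] req) at each j in [2,3]:
  j=2: holds
  j=3: holds
Found at j=2 → formula holds.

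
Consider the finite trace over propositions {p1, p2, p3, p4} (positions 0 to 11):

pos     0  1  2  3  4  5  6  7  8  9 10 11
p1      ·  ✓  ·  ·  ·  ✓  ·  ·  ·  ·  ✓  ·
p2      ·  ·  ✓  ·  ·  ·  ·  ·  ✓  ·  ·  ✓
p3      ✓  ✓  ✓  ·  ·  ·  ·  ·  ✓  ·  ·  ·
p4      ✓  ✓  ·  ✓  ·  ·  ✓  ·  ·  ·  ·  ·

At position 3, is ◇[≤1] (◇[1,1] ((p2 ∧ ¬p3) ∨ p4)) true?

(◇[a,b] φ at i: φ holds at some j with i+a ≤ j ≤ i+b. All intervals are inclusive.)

Check ◇[1,1] ((p2 ∧ ¬p3) ∨ p4) at each j in [3,4]:
  j=3: fails (none in [4,4])
  j=4: fails (none in [5,5])
No position in the window satisfies it → formula fails.

False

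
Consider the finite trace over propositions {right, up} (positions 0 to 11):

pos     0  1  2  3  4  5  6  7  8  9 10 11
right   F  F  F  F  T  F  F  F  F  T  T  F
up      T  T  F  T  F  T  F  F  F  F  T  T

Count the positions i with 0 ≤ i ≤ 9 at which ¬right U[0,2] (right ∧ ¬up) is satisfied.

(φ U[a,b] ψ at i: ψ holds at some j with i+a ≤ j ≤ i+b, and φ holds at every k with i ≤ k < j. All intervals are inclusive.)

6

Evaluate at each i in [0,9]:
  i=0: ✗ (no rhs in [0,2])
  i=1: ✗ (no rhs in [1,3])
  i=2: ✓ (rhs at j=4; lhs holds on [2,3])
  i=3: ✓ (rhs at j=4; lhs holds on [3,3])
  i=4: ✓ (rhs at j=4)
  i=5: ✗ (no rhs in [5,7])
  i=6: ✗ (no rhs in [6,8])
  i=7: ✓ (rhs at j=9; lhs holds on [7,8])
  i=8: ✓ (rhs at j=9; lhs holds on [8,8])
  i=9: ✓ (rhs at j=9)
Positions where it holds: {2, 3, 4, 7, 8, 9} → 6.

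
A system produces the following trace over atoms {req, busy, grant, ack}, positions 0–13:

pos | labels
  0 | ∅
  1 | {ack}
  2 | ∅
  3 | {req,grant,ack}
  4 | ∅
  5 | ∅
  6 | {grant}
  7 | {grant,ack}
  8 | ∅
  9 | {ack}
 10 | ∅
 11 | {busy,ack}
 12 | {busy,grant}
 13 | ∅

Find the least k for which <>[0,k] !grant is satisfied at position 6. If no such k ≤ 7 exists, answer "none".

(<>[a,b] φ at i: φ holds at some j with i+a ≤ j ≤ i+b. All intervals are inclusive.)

2

Scan j = 6,7,… for !grant:
  j=6: fails
  j=7: fails
  j=8: holds
First hit at j=8, so smallest k = 8-6 = 2.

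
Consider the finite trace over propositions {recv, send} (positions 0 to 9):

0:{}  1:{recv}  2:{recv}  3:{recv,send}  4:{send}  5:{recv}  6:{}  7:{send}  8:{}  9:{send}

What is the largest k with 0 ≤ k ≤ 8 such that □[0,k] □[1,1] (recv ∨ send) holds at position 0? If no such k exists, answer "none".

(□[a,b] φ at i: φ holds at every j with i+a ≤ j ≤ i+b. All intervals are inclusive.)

4

□[1,1] (recv ∨ send) must hold from j=0 onward; find where it first fails.
  j=0: holds
  j=1: holds
  j=2: holds
  j=3: holds
  j=4: holds
  j=5: fails
Holds on [0,4], so largest k = 4.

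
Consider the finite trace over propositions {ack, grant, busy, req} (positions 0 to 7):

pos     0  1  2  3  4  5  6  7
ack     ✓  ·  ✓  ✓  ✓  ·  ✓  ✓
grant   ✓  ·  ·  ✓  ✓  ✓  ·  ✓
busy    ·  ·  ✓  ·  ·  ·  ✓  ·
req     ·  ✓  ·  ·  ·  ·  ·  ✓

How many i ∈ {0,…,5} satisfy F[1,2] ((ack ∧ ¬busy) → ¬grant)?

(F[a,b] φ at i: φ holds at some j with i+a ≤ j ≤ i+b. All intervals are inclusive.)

Evaluate at each i in [0,5]:
  i=0: ✓ (witness j=1)
  i=1: ✓ (witness j=2)
  i=2: ✗ (none in [3,4])
  i=3: ✓ (witness j=5)
  i=4: ✓ (witness j=5)
  i=5: ✓ (witness j=6)
Positions where it holds: {0, 1, 3, 4, 5} → 5.

5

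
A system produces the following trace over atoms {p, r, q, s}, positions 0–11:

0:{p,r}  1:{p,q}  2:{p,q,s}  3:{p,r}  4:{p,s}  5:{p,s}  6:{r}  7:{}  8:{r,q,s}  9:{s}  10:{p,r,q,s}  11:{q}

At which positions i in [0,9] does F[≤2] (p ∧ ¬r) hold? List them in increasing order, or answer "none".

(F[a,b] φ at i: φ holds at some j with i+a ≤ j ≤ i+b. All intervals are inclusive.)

Evaluate at each i in [0,9]:
  i=0: ✓ (witness j=1)
  i=1: ✓ (witness j=1)
  i=2: ✓ (witness j=2)
  i=3: ✓ (witness j=4)
  i=4: ✓ (witness j=4)
  i=5: ✓ (witness j=5)
  i=6: ✗ (none in [6,8])
  i=7: ✗ (none in [7,9])
  i=8: ✗ (none in [8,10])
  i=9: ✗ (none in [9,11])

0, 1, 2, 3, 4, 5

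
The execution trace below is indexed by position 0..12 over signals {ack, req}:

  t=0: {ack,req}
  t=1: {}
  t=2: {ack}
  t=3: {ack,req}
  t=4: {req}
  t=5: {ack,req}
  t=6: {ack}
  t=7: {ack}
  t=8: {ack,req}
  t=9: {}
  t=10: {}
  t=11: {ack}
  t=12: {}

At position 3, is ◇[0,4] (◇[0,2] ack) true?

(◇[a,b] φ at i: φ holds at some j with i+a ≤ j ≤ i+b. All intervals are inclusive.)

Yes

Check ◇[0,2] ack at each j in [3,7]:
  j=3: holds (witness at 3)
  j=4: holds (witness at 5)
  j=5: holds (witness at 5)
  j=6: holds (witness at 6)
  j=7: holds (witness at 7)
Found at j=3 → formula holds.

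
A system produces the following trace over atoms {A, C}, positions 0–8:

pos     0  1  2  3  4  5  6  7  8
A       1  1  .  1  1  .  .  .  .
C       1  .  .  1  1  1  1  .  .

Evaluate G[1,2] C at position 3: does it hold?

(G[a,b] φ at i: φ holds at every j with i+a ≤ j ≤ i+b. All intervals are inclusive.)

Check C at every j in [4,5]:
  j=4: true
  j=5: true
All positions satisfy it → formula holds.

Holds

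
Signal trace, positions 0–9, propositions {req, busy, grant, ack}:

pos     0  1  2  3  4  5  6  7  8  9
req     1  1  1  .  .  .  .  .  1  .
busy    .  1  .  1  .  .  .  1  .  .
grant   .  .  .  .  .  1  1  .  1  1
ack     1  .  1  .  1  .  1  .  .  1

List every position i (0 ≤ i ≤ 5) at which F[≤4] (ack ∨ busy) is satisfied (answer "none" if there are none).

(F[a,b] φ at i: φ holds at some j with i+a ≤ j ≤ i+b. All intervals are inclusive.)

Evaluate at each i in [0,5]:
  i=0: ✓ (witness j=0)
  i=1: ✓ (witness j=1)
  i=2: ✓ (witness j=2)
  i=3: ✓ (witness j=3)
  i=4: ✓ (witness j=4)
  i=5: ✓ (witness j=6)

0, 1, 2, 3, 4, 5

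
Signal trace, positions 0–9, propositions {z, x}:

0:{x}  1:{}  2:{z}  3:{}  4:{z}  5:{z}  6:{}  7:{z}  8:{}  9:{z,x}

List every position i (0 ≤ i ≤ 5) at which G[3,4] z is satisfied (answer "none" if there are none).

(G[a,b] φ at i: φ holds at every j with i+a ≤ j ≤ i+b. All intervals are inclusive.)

1

Evaluate at each i in [0,5]:
  i=0: ✗ (fails at j=3)
  i=1: ✓ (all of [4,5])
  i=2: ✗ (fails at j=6)
  i=3: ✗ (fails at j=6)
  i=4: ✗ (fails at j=8)
  i=5: ✗ (fails at j=8)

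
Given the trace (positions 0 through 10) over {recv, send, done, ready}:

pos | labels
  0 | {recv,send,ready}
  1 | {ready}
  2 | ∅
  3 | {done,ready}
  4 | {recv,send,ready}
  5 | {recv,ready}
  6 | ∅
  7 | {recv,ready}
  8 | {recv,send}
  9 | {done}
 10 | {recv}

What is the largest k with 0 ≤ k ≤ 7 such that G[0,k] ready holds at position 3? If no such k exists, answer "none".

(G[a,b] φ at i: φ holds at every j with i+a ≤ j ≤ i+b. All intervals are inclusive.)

2

ready must hold from j=3 onward; find where it first fails.
  j=3: holds
  j=4: holds
  j=5: holds
  j=6: fails
Holds on [3,5], so largest k = 2.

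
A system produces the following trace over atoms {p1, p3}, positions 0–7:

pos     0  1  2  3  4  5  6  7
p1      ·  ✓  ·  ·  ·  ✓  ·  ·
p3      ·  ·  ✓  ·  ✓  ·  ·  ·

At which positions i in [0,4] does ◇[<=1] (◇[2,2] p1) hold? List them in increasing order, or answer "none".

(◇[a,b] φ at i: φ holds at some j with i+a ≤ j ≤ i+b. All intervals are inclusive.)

2, 3

Evaluate at each i in [0,4]:
  i=0: ✗ (none in [0,1])
  i=1: ✗ (none in [1,2])
  i=2: ✓ (witness j=3)
  i=3: ✓ (witness j=3)
  i=4: ✗ (none in [4,5])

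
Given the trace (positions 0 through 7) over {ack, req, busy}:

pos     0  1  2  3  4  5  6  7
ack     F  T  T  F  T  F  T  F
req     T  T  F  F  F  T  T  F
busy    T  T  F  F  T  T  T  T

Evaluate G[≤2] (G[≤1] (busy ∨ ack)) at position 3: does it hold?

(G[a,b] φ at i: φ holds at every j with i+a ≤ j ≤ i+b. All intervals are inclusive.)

Check G[≤1] (busy ∨ ack) at every j in [3,5]:
  j=3: fails at 3
  j=4: holds on [4,5]
  j=5: holds on [5,6]
Fails at j=3 → formula fails.

No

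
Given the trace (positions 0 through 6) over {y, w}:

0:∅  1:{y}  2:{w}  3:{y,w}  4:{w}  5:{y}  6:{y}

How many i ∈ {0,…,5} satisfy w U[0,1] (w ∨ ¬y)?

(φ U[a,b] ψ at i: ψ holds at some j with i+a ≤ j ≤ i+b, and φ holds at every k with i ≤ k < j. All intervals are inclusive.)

Evaluate at each i in [0,5]:
  i=0: ✓ (rhs at j=0)
  i=1: ✗ (lhs fails at k=1 before rhs at j=2)
  i=2: ✓ (rhs at j=2)
  i=3: ✓ (rhs at j=3)
  i=4: ✓ (rhs at j=4)
  i=5: ✗ (no rhs in [5,6])
Positions where it holds: {0, 2, 3, 4} → 4.

4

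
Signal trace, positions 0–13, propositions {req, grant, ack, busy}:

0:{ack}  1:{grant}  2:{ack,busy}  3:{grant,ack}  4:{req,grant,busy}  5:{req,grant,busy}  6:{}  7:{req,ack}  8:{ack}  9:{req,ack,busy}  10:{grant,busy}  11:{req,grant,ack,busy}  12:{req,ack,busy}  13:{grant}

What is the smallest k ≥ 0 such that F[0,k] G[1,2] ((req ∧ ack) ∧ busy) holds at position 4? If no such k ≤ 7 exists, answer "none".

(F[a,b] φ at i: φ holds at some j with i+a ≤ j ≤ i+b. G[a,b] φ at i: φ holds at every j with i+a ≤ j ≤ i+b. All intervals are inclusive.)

Scan j = 4,5,… for G[1,2] ((req ∧ ack) ∧ busy):
  j=4: fails
  j=5: fails
  j=6: fails
  j=7: fails
  j=8: fails
  j=9: fails
  j=10: holds
First hit at j=10, so smallest k = 10-4 = 6.

6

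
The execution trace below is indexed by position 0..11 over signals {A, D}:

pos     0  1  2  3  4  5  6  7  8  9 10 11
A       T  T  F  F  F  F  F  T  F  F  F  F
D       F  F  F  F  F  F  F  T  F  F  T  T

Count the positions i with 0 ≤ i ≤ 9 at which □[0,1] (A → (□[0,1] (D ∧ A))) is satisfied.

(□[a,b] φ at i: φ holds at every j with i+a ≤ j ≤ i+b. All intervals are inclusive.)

Evaluate at each i in [0,9]:
  i=0: ✗ (fails at j=0)
  i=1: ✗ (fails at j=1)
  i=2: ✓ (all of [2,3])
  i=3: ✓ (all of [3,4])
  i=4: ✓ (all of [4,5])
  i=5: ✓ (all of [5,6])
  i=6: ✗ (fails at j=7)
  i=7: ✗ (fails at j=7)
  i=8: ✓ (all of [8,9])
  i=9: ✓ (all of [9,10])
Positions where it holds: {2, 3, 4, 5, 8, 9} → 6.

6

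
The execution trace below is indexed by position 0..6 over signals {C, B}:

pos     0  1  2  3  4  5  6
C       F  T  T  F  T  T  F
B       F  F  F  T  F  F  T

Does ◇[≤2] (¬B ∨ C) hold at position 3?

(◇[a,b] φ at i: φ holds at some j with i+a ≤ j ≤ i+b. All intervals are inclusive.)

Check (¬B ∨ C) at each j in [3,5]:
  j=3: false
  j=4: true
  j=5: true
Found at j=4 → formula holds.

Holds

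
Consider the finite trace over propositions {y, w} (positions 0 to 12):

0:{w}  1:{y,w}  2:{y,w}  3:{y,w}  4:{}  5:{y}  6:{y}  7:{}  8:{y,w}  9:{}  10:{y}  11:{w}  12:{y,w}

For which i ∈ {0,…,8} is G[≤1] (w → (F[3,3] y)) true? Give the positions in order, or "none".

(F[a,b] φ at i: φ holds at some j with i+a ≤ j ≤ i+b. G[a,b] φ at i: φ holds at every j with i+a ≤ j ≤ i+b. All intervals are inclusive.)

Evaluate at each i in [0,8]:
  i=0: ✗ (fails at j=1)
  i=1: ✗ (fails at j=1)
  i=2: ✓ (all of [2,3])
  i=3: ✓ (all of [3,4])
  i=4: ✓ (all of [4,5])
  i=5: ✓ (all of [5,6])
  i=6: ✓ (all of [6,7])
  i=7: ✗ (fails at j=8)
  i=8: ✗ (fails at j=8)

2, 3, 4, 5, 6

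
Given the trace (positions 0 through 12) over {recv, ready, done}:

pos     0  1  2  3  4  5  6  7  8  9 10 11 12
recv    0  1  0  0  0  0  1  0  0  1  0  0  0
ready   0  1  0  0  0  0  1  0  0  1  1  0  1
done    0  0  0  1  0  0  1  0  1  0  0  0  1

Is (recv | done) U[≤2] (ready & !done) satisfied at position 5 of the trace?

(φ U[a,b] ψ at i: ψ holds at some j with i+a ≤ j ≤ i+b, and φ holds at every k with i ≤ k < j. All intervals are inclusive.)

Need some j in [5,7] with (ready & !done), and (recv | done) at every k in [5,j-1].
  j=5: (ready & !done) false.
  j=6: (ready & !done) false.
  j=7: (ready & !done) false.
No j in the window works → until fails.

False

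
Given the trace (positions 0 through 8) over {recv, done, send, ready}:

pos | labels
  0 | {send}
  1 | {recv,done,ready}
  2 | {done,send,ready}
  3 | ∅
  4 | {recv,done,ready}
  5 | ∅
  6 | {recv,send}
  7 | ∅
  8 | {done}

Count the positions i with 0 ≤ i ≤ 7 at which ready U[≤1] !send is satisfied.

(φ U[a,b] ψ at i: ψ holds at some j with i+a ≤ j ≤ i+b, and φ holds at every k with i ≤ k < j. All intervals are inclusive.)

Evaluate at each i in [0,7]:
  i=0: ✗ (lhs fails at k=0 before rhs at j=1)
  i=1: ✓ (rhs at j=1)
  i=2: ✓ (rhs at j=3; lhs holds on [2,2])
  i=3: ✓ (rhs at j=3)
  i=4: ✓ (rhs at j=4)
  i=5: ✓ (rhs at j=5)
  i=6: ✗ (lhs fails at k=6 before rhs at j=7)
  i=7: ✓ (rhs at j=7)
Positions where it holds: {1, 2, 3, 4, 5, 7} → 6.

6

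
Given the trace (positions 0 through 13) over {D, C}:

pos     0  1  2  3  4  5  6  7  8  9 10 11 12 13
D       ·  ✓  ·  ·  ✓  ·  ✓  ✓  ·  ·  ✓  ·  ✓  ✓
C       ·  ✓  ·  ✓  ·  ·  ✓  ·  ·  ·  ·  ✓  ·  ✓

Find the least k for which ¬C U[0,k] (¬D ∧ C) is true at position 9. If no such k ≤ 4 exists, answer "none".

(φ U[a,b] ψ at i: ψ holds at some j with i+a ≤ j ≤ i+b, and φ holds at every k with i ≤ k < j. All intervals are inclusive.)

2

Need earliest j ≥ 9 with (¬D ∧ C), and ¬C at every k in [9,j-1].
  j=9: rhs fails.
  j=10: rhs fails.
  j=11: rhs holds; lhs holds on [9,10]. k = 2.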